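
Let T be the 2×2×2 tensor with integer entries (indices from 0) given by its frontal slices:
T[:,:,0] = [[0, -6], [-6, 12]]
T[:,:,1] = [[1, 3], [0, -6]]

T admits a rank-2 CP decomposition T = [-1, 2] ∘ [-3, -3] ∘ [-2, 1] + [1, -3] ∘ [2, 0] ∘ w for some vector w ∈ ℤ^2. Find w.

Subtract the known terms from T to get the rank-1 residual R = [1, -3] ∘ [2, 0] ∘ w, so R[i,j,k] = a[i]·b[j]·w[k]. Pick indices with nonzero a[0]·b[0] = (1)·(2) = 2. Only the fibre through (0,0,·) is needed: R[0,0,:] = T[0,0,:] − Σₗ aₗ[0]bₗ[0]cₗ = [0, 1] − (-1)·(-3)·[-2, 1] = [6, -2]. Then w[k] = R[0,0,k] / 2 for each k, giving w = [6, -2] / 2 = [3, -1].

w = [3, -1]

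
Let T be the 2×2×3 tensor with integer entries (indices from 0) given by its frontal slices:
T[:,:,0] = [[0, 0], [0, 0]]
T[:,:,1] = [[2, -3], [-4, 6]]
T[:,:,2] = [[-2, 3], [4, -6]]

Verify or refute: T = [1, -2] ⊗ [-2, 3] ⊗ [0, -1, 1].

Reconstruct entrywise from the claimed factors. For example, T[1,1,2] = -6 and Σₗ aₗ[1]bₗ[1]cₗ[2] = (-2)·(3)·(1) = -6; checking all 12 entries, every one matches. The claim holds.

Yes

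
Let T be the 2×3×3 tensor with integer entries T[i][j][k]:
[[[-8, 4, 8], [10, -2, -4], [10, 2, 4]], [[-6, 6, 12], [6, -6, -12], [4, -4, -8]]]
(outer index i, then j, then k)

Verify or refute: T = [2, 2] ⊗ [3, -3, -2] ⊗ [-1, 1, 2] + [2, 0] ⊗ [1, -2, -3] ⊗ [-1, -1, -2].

Yes

Reconstruct entrywise from the claimed factors. For example, T[0,2,0] = 10 and Σₗ aₗ[0]bₗ[2]cₗ[0] = (2)·(-2)·(-1) + (2)·(-3)·(-1) = 10; checking all 18 entries, every one matches. The claim holds.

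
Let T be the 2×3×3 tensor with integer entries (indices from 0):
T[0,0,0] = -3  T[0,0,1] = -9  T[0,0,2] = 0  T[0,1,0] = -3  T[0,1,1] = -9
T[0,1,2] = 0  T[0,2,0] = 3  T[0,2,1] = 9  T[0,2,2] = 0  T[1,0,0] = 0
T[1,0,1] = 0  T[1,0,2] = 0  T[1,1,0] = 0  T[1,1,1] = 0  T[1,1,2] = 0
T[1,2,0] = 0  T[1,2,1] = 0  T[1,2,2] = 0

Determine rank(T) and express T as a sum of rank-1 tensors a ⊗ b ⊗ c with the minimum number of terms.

Lower bound: T ≠ 0 (e.g. T[0,0,0] = -3), so rank(T) ≥ 1.
Upper bound: if T = a ⊗ b ⊗ c then every fibre of T is a multiple of the corresponding factor, so read the factors off the fibres through the nonzero entry T[0,0,0] = -3.
The mode-1 fibre T[:,0,0] = [-3, 0] gives a = [1, 0] (primitive direction); the mode-2 fibre T[0,:,0] = [-3, -3, 3] gives b = [1, 1, -1]; then c[k] = T[0,0,k] / (a[0]·b[0]) = [-3, -9, 0] / 1 = [-3, -9, 0].
Expanding [1, 0] ⊗ [1, 1, -1] ⊗ [-3, -9, 0] reproduces all 18 entries of T, so T = [1, 0] ⊗ [1, 1, -1] ⊗ [-3, -9, 0] and rank(T) ≤ 1.
These bounds meet, so rank(T) = 1.

rank(T) = 1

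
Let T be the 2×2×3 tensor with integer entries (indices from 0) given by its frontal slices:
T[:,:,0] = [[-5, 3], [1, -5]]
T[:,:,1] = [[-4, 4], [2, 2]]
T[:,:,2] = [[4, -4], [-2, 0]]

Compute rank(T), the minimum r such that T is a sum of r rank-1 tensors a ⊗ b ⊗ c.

3

Lower bound: the mode-3 unfolding of T (rows indexed by k, columns by (i,j) = (0,0), (0,1), (1,0), (1,1)) is [[-5, 3, 1, -5], [-4, 4, 2, 2], [4, -4, -2, 0]].
There the 3×3 minor on rows k ∈ {0, 1, 2}, columns (i,j) ∈ {(0,0), (0,1), (1,1)} is det [[-5, 3, -5], [-4, 4, 2], [4, -4, 0]] = -16 ≠ 0, so this unfolding has rank ≥ 3; CP rank is at least every unfolding rank, so rank(T) ≥ 3. (Flattening ranks never certify an upper bound on CP rank; for that we must actually write T with 3 rank-1 terms.)
Upper bound: T is a sum of 3 rank-1 terms, T = (0, 1) ⊗ (0, 1) ⊗ (-2, 4, -2) + (1, 1) ⊗ (1, 1) ⊗ (-1, 0, 0) + (2, -1) ⊗ (1, -1) ⊗ (-2, -2, 2) (written with every a and b primitive with positive leading entry and the scale carried by c; CP decompositions are not unique, and this one is verified by expanding entrywise), so rank(T) ≤ 3.
These bounds meet, so rank(T) = 3.
Check entry T[1,1,2] = 0: (1)·(1)·(-2) + (1)·(1)·(0) + (-1)·(-1)·(2) = 0.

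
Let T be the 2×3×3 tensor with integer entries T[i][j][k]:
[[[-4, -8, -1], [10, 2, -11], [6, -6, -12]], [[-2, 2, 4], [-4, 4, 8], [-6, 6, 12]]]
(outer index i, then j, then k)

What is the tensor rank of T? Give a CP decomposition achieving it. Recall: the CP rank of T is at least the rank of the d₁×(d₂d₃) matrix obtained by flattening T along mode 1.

rank(T) = 2

Lower bound: the mode-2 unfolding of T (rows indexed by j, columns by (i,k) = (0,0), (0,1), (0,2), (1,0), (1,1), (1,2)) is [[-4, -8, -1, -2, 2, 4], [10, 2, -11, -4, 4, 8], [6, -6, -12, -6, 6, 12]].
There the 2×2 minor on rows j ∈ {0, 1}, columns (i,k) ∈ {(0,0), (0,1)} is det [[-4, -8], [10, 2]] = 72 ≠ 0, so this unfolding has rank ≥ 2; CP rank is at least every unfolding rank, so rank(T) ≥ 2. (Flattening ranks never certify an upper bound on CP rank; for that we must actually write T with 2 rank-1 terms.)
Upper bound — finding two terms. Write S_k = T[:,:,k] for the frontal slices: S₀ = [[-4, 10, 6], [-2, -4, -6]], S₁ = [[-8, 2, -6], [2, 4, 6]], S₂ = [[-1, -11, -12], [4, 8, 12]].
If T = a₁ ∘ b₁ ∘ c₁ + a₂ ∘ b₂ ∘ c₂ then each S_k = c₁[k]·a₁b₁ᵀ + c₂[k]·a₂b₂ᵀ. S₀ and S₁ are linearly independent, so a₁b₁ᵀ and a₂b₂ᵀ must span the same plane of matrices: they are the rank-1 matrices of the form x·S₀ + y·S₁.
The 2×2 minor of x·S₀ + y·S₁ on rows {0,1}, columns {0,1} is 36·x² − 36·y² = 36·(x − y)(x + y), vanishing at (x:y) = (1:1) and (1:-1).
M₁ = S₀ + S₁ = [[-12, 12, 0], [0, 0, 0]] = (-12)·[1, 0][1, -1, 0]ᵀ and M₂ = S₀ − S₁ = [[4, 8, 12], [-4, -8, -12]] = 4·[1, -1][1, 2, 3]ᵀ, so take a₁ = [1, 0], b₁ = [1, -1, 0], a₂ = [1, -1], b₂ = [1, 2, 3].
Each slice is an integer combination of E₁ = a₁b₁ᵀ and E₂ = a₂b₂ᵀ: S₀ = −6·E₁ + 2·E₂, S₁ = −6·E₁ − 2·E₂, S₂ = 3·E₁ − 4·E₂; reading off coefficients, c₁ = [-6, -6, 3] and c₂ = [2, -2, -4].
Hence T = [1, 0] ∘ [1, -1, 0] ∘ [-6, -6, 3] + [1, -1] ∘ [1, 2, 3] ∘ [2, -2, -4], so rank(T) ≤ 2.
These bounds meet, so rank(T) = 2.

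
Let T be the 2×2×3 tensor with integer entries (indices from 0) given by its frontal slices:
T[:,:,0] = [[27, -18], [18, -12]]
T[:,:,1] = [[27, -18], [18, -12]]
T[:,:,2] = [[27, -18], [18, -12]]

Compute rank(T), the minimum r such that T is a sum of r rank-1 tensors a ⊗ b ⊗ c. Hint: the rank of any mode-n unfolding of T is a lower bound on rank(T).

1

Lower bound: T ≠ 0 (e.g. T[0,0,0] = 27), so rank(T) ≥ 1.
Upper bound: if T = a ⊗ b ⊗ c then every fibre of T is a multiple of the corresponding factor, so read the factors off the fibres through the nonzero entry T[0,0,0] = 27.
The mode-1 fibre T[:,0,0] = [27, 18] gives a = [3, 2] (primitive direction); the mode-2 fibre T[0,:,0] = [27, -18] gives b = [3, -2]; then c[k] = T[0,0,k] / (a[0]·b[0]) = [27, 27, 27] / 9 = [3, 3, 3].
Expanding [3, 2] ⊗ [3, -2] ⊗ [3, 3, 3] reproduces all 12 entries of T, so T = [3, 2] ⊗ [3, -2] ⊗ [3, 3, 3] and rank(T) ≤ 1.
These bounds meet, so rank(T) = 1.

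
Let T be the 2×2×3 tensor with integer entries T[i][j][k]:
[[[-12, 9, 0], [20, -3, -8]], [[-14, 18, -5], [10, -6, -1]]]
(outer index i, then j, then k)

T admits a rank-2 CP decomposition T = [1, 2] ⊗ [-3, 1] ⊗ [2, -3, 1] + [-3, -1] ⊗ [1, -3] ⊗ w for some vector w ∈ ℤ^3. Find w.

w = [2, 0, -1]

Subtract the known terms from T to get the rank-1 residual R = [-3, -1] ⊗ [1, -3] ⊗ w, so R[i,j,k] = a[i]·b[j]·w[k]. Pick indices with nonzero a[0]·b[0] = (-3)·(1) = -3. Only the fibre through (0,0,·) is needed: R[0,0,:] = T[0,0,:] − Σₗ aₗ[0]bₗ[0]cₗ = [-12, 9, 0] − (1)·(-3)·[2, -3, 1] = [-6, 0, 3]. Then w[k] = R[0,0,k] / -3 for each k, giving w = [-6, 0, 3] / -3 = [2, 0, -1].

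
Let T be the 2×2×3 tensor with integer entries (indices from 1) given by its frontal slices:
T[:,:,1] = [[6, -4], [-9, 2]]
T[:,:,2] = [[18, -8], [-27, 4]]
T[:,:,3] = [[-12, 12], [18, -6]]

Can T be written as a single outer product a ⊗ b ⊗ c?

The mode-3 unfolding of T (rows indexed by k, columns by (i,j) = (1,1), (1,2), (2,1), (2,2)) is [[6, -4, -9, 2], [18, -8, -27, 4], [-12, 12, 18, -6]].
There the 2×2 minor on rows k ∈ {1, 2}, columns (i,j) ∈ {(1,1), (1,2)} is det [[6, -4], [18, -8]] = 24 ≠ 0, so this unfolding has rank ≥ 2; CP rank is at least every unfolding rank, so rank(T) ≥ 2.
In particular rank(T) ≥ 2 > 1, so T is not rank-1.

No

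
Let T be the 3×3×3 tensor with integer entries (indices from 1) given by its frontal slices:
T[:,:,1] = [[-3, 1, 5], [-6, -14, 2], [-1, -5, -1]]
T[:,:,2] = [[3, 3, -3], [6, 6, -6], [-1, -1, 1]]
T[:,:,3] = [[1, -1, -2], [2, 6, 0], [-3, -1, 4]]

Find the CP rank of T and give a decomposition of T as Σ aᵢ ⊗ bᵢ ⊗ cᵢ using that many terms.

Lower bound: the mode-3 unfolding of T (rows indexed by k, columns by (i,j) = (1,1), (1,2), (1,3), (2,1), (2,2), (2,3), (3,1), (3,2), (3,3)) is [[-3, 1, 5, -6, -14, 2, -1, -5, -1], [3, 3, -3, 6, 6, -6, -1, -1, 1], [1, -1, -2, 2, 6, 0, -3, -1, 4]].
There the 3×3 minor on rows k ∈ {1, 2, 3}, columns (i,j) ∈ {(1,1), (1,2), (3,1)} is det [[-3, 1, -1], [3, 3, -1], [1, -1, -3]] = 44 ≠ 0, so this unfolding has rank ≥ 3; CP rank is at least every unfolding rank, so rank(T) ≥ 3. (Unfolding ranks only ever bound the CP rank from below — rank(T) can be strictly larger than all of them — so the matching upper bound has to come from an explicit 3-term decomposition.)
Upper bound: T is a sum of 3 rank-1 terms, T = [1, -2, -1] ⊗ [0, 2, 1] ⊗ [2, 0, -1] + [1, 2, -1] ⊗ [1, 1, -1] ⊗ [-1, 2, 2] + [1, 2, 1] ⊗ [1, 1, -1] ⊗ [-2, 1, -1] (written with every a and b primitive with positive leading entry and the scale carried by c; CP decompositions are not unique, and this one is verified by expanding entrywise), so rank(T) ≤ 3.
These bounds meet, so rank(T) = 3.

rank(T) = 3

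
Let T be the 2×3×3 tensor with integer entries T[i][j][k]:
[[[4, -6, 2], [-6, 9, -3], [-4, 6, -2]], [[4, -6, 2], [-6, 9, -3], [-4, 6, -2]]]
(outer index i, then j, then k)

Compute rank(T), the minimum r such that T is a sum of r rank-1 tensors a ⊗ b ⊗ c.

Lower bound: T ≠ 0 (e.g. T[0,0,0] = 4), so rank(T) ≥ 1.
Upper bound: if T = a ⊗ b ⊗ c then every fibre of T is a multiple of the corresponding factor, so read the factors off the fibres through the nonzero entry T[0,0,0] = 4.
The mode-1 fibre T[:,0,0] = [4, 4] gives a = [1, 1] (primitive direction); the mode-2 fibre T[0,:,0] = [4, -6, -4] gives b = [2, -3, -2]; then c[k] = T[0,0,k] / (a[0]·b[0]) = [4, -6, 2] / 2 = [2, -3, 1].
Expanding [1, 1] ⊗ [2, -3, -2] ⊗ [2, -3, 1] reproduces all 18 entries of T, so T = [1, 1] ⊗ [2, -3, -2] ⊗ [2, -3, 1] and rank(T) ≤ 1.
These bounds meet, so rank(T) = 1.

1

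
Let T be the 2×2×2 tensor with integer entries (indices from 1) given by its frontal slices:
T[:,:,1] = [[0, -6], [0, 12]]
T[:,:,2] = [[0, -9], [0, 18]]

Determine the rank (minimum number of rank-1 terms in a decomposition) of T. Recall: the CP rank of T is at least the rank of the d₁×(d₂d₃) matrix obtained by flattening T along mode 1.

Lower bound: T ≠ 0 (e.g. T[1,2,1] = -6), so rank(T) ≥ 1.
Upper bound: the mode-1 fibre T[:,2,1] = [-6, 12] gives a = (1, -2) (primitive direction); the mode-2 fibre T[1,:,1] = [0, -6] gives b = (0, 1); then c[k] = T[1,2,k] / (a[1]·b[2]) = [-6, -9] / 1 = (-6, -9).
Expanding (1, -2) ⊗ (0, 1) ⊗ (-6, -9) reproduces all 8 entries of T, so T = (1, -2) ⊗ (0, 1) ⊗ (-6, -9) and rank(T) ≤ 1.
These bounds meet, so rank(T) = 1.

1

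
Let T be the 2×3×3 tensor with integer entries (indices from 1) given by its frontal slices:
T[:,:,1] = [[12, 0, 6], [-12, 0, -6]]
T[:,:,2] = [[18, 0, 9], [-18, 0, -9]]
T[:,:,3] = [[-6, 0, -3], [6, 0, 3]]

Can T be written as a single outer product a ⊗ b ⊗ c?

If T = a ⊗ b ⊗ c then every fibre of T is a multiple of the corresponding factor, so read the factors off the fibres through the nonzero entry T[1,1,1] = 12.
The mode-1 fibre T[:,1,1] = [12, -12] gives a = [1, -1] (primitive direction); the mode-2 fibre T[1,:,1] = [12, 0, 6] gives b = [2, 0, 1]; then c[k] = T[1,1,k] / (a[1]·b[1]) = [12, 18, -6] / 2 = [6, 9, -3].
Expanding [1, -1] ⊗ [2, 0, 1] ⊗ [6, 9, -3] reproduces all 18 entries of T, so T = [1, -1] ⊗ [2, 0, 1] ⊗ [6, 9, -3] and rank(T) ≤ 1.
Equivalently every frontal slice T[:,:,k] is c[k] times the rank-1 matrix [1, -1] ⊗ [2, 0, 1]. So T has rank 1 (it is nonzero).

Yes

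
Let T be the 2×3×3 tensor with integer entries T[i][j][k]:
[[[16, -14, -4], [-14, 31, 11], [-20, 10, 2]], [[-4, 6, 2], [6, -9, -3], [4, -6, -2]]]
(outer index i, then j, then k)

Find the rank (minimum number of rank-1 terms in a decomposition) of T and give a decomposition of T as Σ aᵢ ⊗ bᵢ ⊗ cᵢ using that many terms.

rank(T) = 2

Lower bound: the mode-2 unfolding of T (rows indexed by j, columns by (i,k) = (0,0), (0,1), (0,2), (1,0), (1,1), (1,2)) is [[16, -14, -4, -4, 6, 2], [-14, 31, 11, 6, -9, -3], [-20, 10, 2, 4, -6, -2]].
There the 2×2 minor on rows j ∈ {0, 1}, columns (i,k) ∈ {(0,0), (0,1)} is det [[16, -14], [-14, 31]] = 300 ≠ 0, so this unfolding has rank ≥ 2; CP rank is at least every unfolding rank, so rank(T) ≥ 2. (This is only a lower bound: in general the CP rank may exceed every unfolding rank, so we still need to exhibit 2 rank-1 terms summing to T.)
Upper bound — finding two terms. Write S_k = T[:,:,k] for the frontal slices: S₀ = [[16, -14, -20], [-4, 6, 4]], S₁ = [[-14, 31, 10], [6, -9, -6]], S₂ = [[-4, 11, 2], [2, -3, -2]].
If T = a₁ ⊗ b₁ ⊗ c₁ + a₂ ⊗ b₂ ⊗ c₂ then each S_k = c₁[k]·a₁b₁ᵀ + c₂[k]·a₂b₂ᵀ. S₀ and S₁ are linearly independent, so a₁b₁ᵀ and a₂b₂ᵀ must span the same plane of matrices: they are the rank-1 matrices of the form x·S₀ + y·S₁.
The 2×2 minor of x·S₀ + y·S₁ on rows {0,1}, columns {0,1} is 40·x² − 20·xy − 60·y² = 20·(2·x − 3·y)(x + y), vanishing at (x:y) = (3:2) and (1:-1).
M₁ = 3·S₀ + 2·S₁ = [[20, 20, -40], [0, 0, 0]] = 20·[1, 0][1, 1, -2]ᵀ and M₂ = S₀ − S₁ = [[30, -45, -30], [-10, 15, 10]] = 5·[3, -1][2, -3, -2]ᵀ, so take a₁ = [1, 0], b₁ = [1, 1, -2], a₂ = [3, -1], b₂ = [2, -3, -2].
Each slice is an integer combination of E₁ = a₁b₁ᵀ and E₂ = a₂b₂ᵀ: S₀ = 4·E₁ + 2·E₂, S₁ = 4·E₁ − 3·E₂, S₂ = 2·E₁ − E₂; reading off coefficients, c₁ = [4, 4, 2] and c₂ = [2, -3, -1].
Hence T = [1, 0] ⊗ [1, 1, -2] ⊗ [4, 4, 2] + [3, -1] ⊗ [2, -3, -2] ⊗ [2, -3, -1], so rank(T) ≤ 2.
These bounds meet, so rank(T) = 2.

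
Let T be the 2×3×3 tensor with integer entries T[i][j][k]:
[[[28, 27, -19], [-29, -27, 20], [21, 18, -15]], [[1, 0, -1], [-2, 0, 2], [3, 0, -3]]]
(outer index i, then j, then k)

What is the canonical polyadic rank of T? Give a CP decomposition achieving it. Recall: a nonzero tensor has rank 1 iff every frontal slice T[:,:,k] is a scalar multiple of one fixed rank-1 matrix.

rank(T) = 2

Lower bound: in the mode-1 unfolding of T (rows indexed by i, columns by (j,k)) the 2×2 minor on rows i ∈ {0, 1}, columns (j,k) ∈ {(0,0), (0,1)} is det [[28, 27], [1, 0]] = -27 ≠ 0, so that unfolding has rank ≥ 2 and hence rank(T) ≥ 2 (CP rank is at least every unfolding rank, though it can be larger).
Upper bound: with S_k = T[:,:,k], the two rank-1 terms a₁b₁ᵀ, a₂b₂ᵀ are the rank-1 members of the pencil x·S₀ + y·S₁.
The 2×2 minor of x·S₀ + y·S₁ on rows {0,1}, columns {0,1} is −27·x² − 27·xy = (-27)·(x + y)(x), vanishing at (x:y) = (1:-1) and (0:1).
M₁ = S₀ − S₁ = [[1, -2, 3], [1, -2, 3]] = [1, 1][1, -2, 3]ᵀ and M₂ = S₁ = [[27, -27, 18], [0, 0, 0]] = 9·[1, 0][3, -3, 2]ᵀ, so take a₁ = [1, 1], b₁ = [1, -2, 3], a₂ = [1, 0], b₂ = [3, -3, 2].
Each slice is an integer combination of E₁ = a₁b₁ᵀ and E₂ = a₂b₂ᵀ: S₀ = E₁ + 9·E₂, S₁ = 9·E₂, S₂ = −E₁ − 6·E₂; reading off coefficients, c₁ = [1, 0, -1] and c₂ = [9, 9, -6].
Hence T = [1, 1] ⊗ [1, -2, 3] ⊗ [1, 0, -1] + [1, 0] ⊗ [3, -3, 2] ⊗ [9, 9, -6], so rank(T) ≤ 2.
These bounds meet, so rank(T) = 2.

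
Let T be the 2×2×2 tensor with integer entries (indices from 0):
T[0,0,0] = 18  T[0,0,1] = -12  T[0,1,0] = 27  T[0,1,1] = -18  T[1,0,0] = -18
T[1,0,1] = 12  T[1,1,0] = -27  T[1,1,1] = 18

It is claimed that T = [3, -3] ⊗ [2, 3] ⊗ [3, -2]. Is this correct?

Reconstruct entrywise from the claimed factors. For example, T[0,1,1] = -18 and Σₗ aₗ[0]bₗ[1]cₗ[1] = (3)·(3)·(-2) = -18; checking all 8 entries, every one matches. The claim holds.

Yes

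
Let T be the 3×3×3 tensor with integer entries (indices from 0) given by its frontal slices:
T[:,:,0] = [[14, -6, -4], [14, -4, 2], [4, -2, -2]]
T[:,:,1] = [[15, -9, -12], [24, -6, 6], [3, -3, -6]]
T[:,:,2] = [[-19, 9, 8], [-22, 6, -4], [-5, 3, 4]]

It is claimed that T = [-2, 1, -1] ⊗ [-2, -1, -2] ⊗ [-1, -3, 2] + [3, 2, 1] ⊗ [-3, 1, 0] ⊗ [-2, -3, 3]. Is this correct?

No

Reconstruct entry (0,1,0) from the claimed factors: Σₗ aₗ[0]bₗ[1]cₗ[0] = (-2)·(-1)·(-1) + (3)·(1)·(-2) = -8, but T[0,1,0] = -6. The claim is false.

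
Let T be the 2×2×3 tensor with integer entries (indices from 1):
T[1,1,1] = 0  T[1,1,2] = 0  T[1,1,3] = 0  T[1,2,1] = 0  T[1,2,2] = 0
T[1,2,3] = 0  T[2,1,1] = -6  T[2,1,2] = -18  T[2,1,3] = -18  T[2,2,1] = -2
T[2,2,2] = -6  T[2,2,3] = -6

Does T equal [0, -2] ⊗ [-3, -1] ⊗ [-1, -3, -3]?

Yes

Reconstruct entrywise from the claimed factors. For example, T[2,1,3] = -18 and Σₗ aₗ[2]bₗ[1]cₗ[3] = (-2)·(-3)·(-3) = -18; checking all 12 entries, every one matches. The claim holds.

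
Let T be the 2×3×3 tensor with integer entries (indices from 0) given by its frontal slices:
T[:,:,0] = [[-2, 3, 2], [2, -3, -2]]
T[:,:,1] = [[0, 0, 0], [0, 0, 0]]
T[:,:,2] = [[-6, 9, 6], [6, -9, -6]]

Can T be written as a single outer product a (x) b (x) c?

The mode-1 fibre T[:,0,0] = [-2, 2] gives a = [1, -1] (primitive direction); the mode-2 fibre T[0,:,0] = [-2, 3, 2] gives b = [2, -3, -2]; then c[k] = T[0,0,k] / (a[0]·b[0]) = [-2, 0, -6] / 2 = [-1, 0, -3].
Expanding [1, -1] (x) [2, -3, -2] (x) [-1, 0, -3] reproduces all 18 entries of T, so T = [1, -1] (x) [2, -3, -2] (x) [-1, 0, -3] and rank(T) ≤ 1.
Equivalently every frontal slice T[:,:,k] is c[k] times the rank-1 matrix [1, -1] (x) [2, -3, -2]. So T has rank 1 (it is nonzero).

Yes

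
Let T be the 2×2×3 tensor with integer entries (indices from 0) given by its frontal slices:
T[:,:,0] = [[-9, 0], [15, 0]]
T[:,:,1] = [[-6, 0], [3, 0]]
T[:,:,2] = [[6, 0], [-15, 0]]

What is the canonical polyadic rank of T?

2

Lower bound: in the mode-1 unfolding of T (rows indexed by i, columns by (j,k)) the 2×2 minor on rows i ∈ {0, 1}, columns (j,k) ∈ {(0,0), (0,1)} is det [[-9, -6], [15, 3]] = 63 ≠ 0, so that unfolding has rank ≥ 2 and hence rank(T) ≥ 2 (CP rank is at least every unfolding rank, though it can be larger).
Upper bound: T[:,j,:] = b[j]·M for every slice, with b = [1, 0] and M = [[-9, -6, 6], [15, 3, -15]] (rows i, columns k).
Splitting M by its rows (i = 0, 1), M = [1, 0][-9, -6, 6]ᵀ + [0, 1][15, 3, -15]ᵀ.
Hence T = [1, 0] ⊗ [1, 0] ⊗ [-9, -6, 6] + [0, 1] ⊗ [1, 0] ⊗ [15, 3, -15], so rank(T) ≤ 2.
These bounds meet, so rank(T) = 2.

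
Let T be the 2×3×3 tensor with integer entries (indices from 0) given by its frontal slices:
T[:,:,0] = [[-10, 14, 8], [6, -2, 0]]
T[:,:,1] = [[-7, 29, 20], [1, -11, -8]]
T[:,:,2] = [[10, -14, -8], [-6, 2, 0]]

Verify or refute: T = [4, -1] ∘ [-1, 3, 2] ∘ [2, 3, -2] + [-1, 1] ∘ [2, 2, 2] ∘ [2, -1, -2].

No

Reconstruct entry (0,0,0) from the claimed factors: Σₗ aₗ[0]bₗ[0]cₗ[0] = (4)·(-1)·(2) + (-1)·(2)·(2) = -12, but T[0,0,0] = -10. The claim is false.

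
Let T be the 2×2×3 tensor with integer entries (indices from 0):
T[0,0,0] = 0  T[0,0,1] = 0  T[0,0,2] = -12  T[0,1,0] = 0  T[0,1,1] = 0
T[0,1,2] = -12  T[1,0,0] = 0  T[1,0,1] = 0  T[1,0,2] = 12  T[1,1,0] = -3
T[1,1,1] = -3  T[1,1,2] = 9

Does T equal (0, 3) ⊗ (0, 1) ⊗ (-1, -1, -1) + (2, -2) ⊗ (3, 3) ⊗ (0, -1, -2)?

Reconstruct entry (0,0,1) from the claimed factors: Σₗ aₗ[0]bₗ[0]cₗ[1] = (0)·(0)·(-1) + (2)·(3)·(-1) = -6, but T[0,0,1] = 0. The claim is false.

No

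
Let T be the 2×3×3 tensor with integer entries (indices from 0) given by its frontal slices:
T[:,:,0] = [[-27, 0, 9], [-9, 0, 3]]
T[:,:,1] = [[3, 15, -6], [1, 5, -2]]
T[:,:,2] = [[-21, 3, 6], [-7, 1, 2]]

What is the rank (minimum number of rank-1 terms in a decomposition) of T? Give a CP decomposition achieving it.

Lower bound: in the mode-2 unfolding of T (rows indexed by j, columns by (i,k)) the 2×2 minor on rows j ∈ {0, 1}, columns (i,k) ∈ {(0,0), (0,1)} is det [[-27, 3], [0, 15]] = -405 ≠ 0, so that unfolding has rank ≥ 2 and hence rank(T) ≥ 2 (CP rank is at least every unfolding rank, though it can be larger).
Upper bound: T[i,:,:] = a[i]·M for every slice, with a = (3, 1) and M = [[-9, 1, -7], [0, 5, 1], [3, -2, 2]] (rows j, columns k).
The rows of M satisfy (row 0) = −(row 1) − 3·(row 2), so splitting by rows, M = (-1, 1, 0)(0, 5, 1)ᵀ + (-3, 0, 1)(3, -2, 2)ᵀ.
Hence T = (3, 1) (x) (-1, 1, 0) (x) (0, 5, 1) + (3, 1) (x) (-3, 0, 1) (x) (3, -2, 2), so rank(T) ≤ 2.
These bounds meet, so rank(T) = 2.

rank(T) = 2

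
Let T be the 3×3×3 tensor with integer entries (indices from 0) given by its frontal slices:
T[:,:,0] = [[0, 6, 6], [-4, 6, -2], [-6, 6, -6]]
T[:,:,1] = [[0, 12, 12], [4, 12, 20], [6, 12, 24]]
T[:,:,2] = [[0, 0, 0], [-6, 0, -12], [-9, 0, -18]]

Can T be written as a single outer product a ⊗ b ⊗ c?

No

The mode-1 unfolding of T (rows indexed by i, columns by (j,k) = (0,0), (0,1), (0,2), (1,0), (1,1), (1,2), (2,0), (2,1), (2,2)) is [[0, 0, 0, 6, 12, 0, 6, 12, 0], [-4, 4, -6, 6, 12, 0, -2, 20, -12], [-6, 6, -9, 6, 12, 0, -6, 24, -18]].
There the 2×2 minor on rows i ∈ {0, 1}, columns (j,k) ∈ {(0,0), (1,0)} is det [[0, 6], [-4, 6]] = 24 ≠ 0, so this unfolding has rank ≥ 2; CP rank is at least every unfolding rank, so rank(T) ≥ 2.
In particular rank(T) ≥ 2 > 1, so T is not rank-1.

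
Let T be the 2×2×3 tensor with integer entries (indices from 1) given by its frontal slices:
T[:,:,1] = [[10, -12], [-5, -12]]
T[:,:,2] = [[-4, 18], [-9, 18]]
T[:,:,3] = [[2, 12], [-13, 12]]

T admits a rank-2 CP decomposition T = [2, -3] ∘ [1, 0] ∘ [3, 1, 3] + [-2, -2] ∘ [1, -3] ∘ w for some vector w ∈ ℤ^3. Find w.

Subtract the known terms from T to get the rank-1 residual R = [-2, -2] ∘ [1, -3] ∘ w, so R[i,j,k] = a[i]·b[j]·w[k]. Pick indices with nonzero a[1]·b[1] = (-2)·(1) = -2. Only the fibre through (1,1,·) is needed: R[1,1,:] = T[1,1,:] − Σₗ aₗ[1]bₗ[1]cₗ = [10, -4, 2] − (2)·(1)·[3, 1, 3] = [4, -6, -4]. Then w[k] = R[1,1,k] / -2 for each k, giving w = [4, -6, -4] / -2 = [-2, 3, 2].

w = [-2, 3, 2]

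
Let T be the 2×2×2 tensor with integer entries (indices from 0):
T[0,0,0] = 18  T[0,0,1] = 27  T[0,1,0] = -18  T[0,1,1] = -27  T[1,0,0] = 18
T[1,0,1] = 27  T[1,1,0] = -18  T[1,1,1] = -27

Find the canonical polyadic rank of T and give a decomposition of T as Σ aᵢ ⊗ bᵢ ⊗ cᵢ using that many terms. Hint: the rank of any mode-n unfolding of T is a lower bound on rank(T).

Lower bound: T ≠ 0 (e.g. T[0,0,0] = 18), so rank(T) ≥ 1.
Upper bound: if T = a ⊗ b ⊗ c then every fibre of T is a multiple of the corresponding factor, so read the factors off the fibres through the nonzero entry T[0,0,0] = 18.
The mode-1 fibre T[:,0,0] = [18, 18] gives a = (1, 1) (primitive direction); the mode-2 fibre T[0,:,0] = [18, -18] gives b = (1, -1); then c[k] = T[0,0,k] / (a[0]·b[0]) = [18, 27] / 1 = (18, 27).
Expanding (1, 1) ⊗ (1, -1) ⊗ (18, 27) reproduces all 8 entries of T, so T = (1, 1) ⊗ (1, -1) ⊗ (18, 27) and rank(T) ≤ 1.
These bounds meet, so rank(T) = 1.
Check entry T[0,1,0] = -18: (1)·(-1)·(18) = -18.

rank(T) = 1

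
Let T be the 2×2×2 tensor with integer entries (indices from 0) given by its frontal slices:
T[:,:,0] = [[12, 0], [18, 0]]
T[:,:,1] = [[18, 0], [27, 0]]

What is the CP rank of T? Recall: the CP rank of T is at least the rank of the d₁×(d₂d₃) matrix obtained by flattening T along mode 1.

1

Lower bound: T ≠ 0 (e.g. T[0,0,0] = 12), so rank(T) ≥ 1.
Upper bound: the mode-1 fibre T[:,0,0] = [12, 18] gives a = [2, 3] (primitive direction); the mode-2 fibre T[0,:,0] = [12, 0] gives b = [1, 0]; then c[k] = T[0,0,k] / (a[0]·b[0]) = [12, 18] / 2 = [6, 9].
Expanding [2, 3] ⊗ [1, 0] ⊗ [6, 9] reproduces all 8 entries of T, so T = [2, 3] ⊗ [1, 0] ⊗ [6, 9] and rank(T) ≤ 1.
These bounds meet, so rank(T) = 1.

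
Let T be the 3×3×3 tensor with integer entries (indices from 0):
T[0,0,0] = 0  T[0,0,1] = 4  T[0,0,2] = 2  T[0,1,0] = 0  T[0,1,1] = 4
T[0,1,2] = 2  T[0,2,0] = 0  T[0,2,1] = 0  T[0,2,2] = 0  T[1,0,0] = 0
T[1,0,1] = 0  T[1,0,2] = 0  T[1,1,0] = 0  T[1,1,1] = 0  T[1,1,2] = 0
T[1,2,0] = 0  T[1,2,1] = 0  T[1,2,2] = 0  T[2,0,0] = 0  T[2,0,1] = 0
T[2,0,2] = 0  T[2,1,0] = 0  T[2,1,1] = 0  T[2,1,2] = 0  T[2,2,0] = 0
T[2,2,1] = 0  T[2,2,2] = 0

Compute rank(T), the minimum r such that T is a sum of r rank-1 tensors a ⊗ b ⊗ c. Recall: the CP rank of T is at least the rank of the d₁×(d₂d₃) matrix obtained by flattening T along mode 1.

Lower bound: T ≠ 0 (e.g. T[0,0,1] = 4), so rank(T) ≥ 1.
Upper bound: the mode-1 fibre T[:,0,1] = [4, 0, 0] gives a = [1, 0, 0] (primitive direction); the mode-2 fibre T[0,:,1] = [4, 4, 0] gives b = [1, 1, 0]; then c[k] = T[0,0,k] / (a[0]·b[0]) = [0, 4, 2] / 1 = [0, 4, 2].
Expanding [1, 0, 0] ⊗ [1, 1, 0] ⊗ [0, 4, 2] reproduces all 27 entries of T, so T = [1, 0, 0] ⊗ [1, 1, 0] ⊗ [0, 4, 2] and rank(T) ≤ 1.
These bounds meet, so rank(T) = 1.

1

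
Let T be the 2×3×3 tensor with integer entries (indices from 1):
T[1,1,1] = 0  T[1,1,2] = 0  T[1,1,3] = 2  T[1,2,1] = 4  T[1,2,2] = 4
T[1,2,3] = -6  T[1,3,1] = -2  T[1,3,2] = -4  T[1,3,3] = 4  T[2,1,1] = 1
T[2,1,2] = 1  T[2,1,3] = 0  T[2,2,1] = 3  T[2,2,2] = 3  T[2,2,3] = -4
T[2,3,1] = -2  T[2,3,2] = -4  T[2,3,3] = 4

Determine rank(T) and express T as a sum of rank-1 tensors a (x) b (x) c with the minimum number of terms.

Lower bound: the mode-2 unfolding of T (rows indexed by j, columns by (i,k) = (1,1), (1,2), (1,3), (2,1), (2,2), (2,3)) is [[0, 0, 2, 1, 1, 0], [4, 4, -6, 3, 3, -4], [-2, -4, 4, -2, -4, 4]].
There the 3×3 minor on rows j ∈ {1, 2, 3}, columns (i,k) ∈ {(1,1), (1,2), (1,3)} is det [[0, 0, 2], [4, 4, -6], [-2, -4, 4]] = -16 ≠ 0, so this unfolding has rank ≥ 3; CP rank is at least every unfolding rank, so rank(T) ≥ 3. (This is only a lower bound: in general the CP rank may exceed every unfolding rank, so we still need to exhibit 3 rank-1 terms summing to T.)
Upper bound: T is a sum of 3 rank-1 terms, T = [1, 1] (x) [0, 0, 1] (x) [2, 0, 0] + [1, 1] (x) [1, 1, -2] (x) [2, 2, -2] + [2, 1] (x) [1, -1, 0] (x) [-1, -1, 2] (written with every a and b primitive with positive leading entry and the scale carried by c; CP decompositions are not unique, and this one is verified by expanding entrywise), so rank(T) ≤ 3.
These bounds meet, so rank(T) = 3.

rank(T) = 3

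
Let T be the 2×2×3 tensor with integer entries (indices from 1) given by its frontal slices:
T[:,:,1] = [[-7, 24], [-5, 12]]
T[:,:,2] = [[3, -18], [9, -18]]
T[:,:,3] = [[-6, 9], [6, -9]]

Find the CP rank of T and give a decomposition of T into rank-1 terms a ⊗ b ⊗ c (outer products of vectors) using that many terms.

rank(T) = 2

Lower bound: the mode-2 unfolding of T (rows indexed by j, columns by (i,k) = (1,1), (1,2), (1,3), (2,1), (2,2), (2,3)) is [[-7, 3, -6, -5, 9, 6], [24, -18, 9, 12, -18, -9]].
There the 2×2 minor on rows j ∈ {1, 2}, columns (i,k) ∈ {(1,1), (1,2)} is det [[-7, 3], [24, -18]] = 54 ≠ 0, so this unfolding has rank ≥ 2; CP rank is at least every unfolding rank, so rank(T) ≥ 2. (This is only a lower bound: in general the CP rank may exceed every unfolding rank, so we still need to exhibit 2 rank-1 terms summing to T.)
Upper bound — finding two terms. Write S_k = T[:,:,k] for the frontal slices: S₁ = [[-7, 24], [-5, 12]], S₂ = [[3, -18], [9, -18]], S₃ = [[-6, 9], [6, -9]].
If T = a₁ ⊗ b₁ ⊗ c₁ + a₂ ⊗ b₂ ⊗ c₂ then each S_k = c₁[k]·a₁b₁ᵀ + c₂[k]·a₂b₂ᵀ. S₁ and S₂ are linearly independent, so a₁b₁ᵀ and a₂b₂ᵀ must span the same plane of matrices: they are the rank-1 matrices of the form x·S₁ + y·S₂.
det(x·S₁ + y·S₂) is 36·x² − 144·xy + 108·y² = 36·(x − 3·y)(x − y), vanishing at (x:y) = (3:1) and (1:1).
M₁ = 3·S₁ + S₂ = [[-18, 54], [-6, 18]] = (-6)·(3, 1)(1, -3)ᵀ and M₂ = S₁ + S₂ = [[-4, 6], [4, -6]] = (-2)·(1, -1)(2, -3)ᵀ, so take a₁ = (3, 1), b₁ = (1, -3), a₂ = (1, -1), b₂ = (2, -3).
Each slice is an integer combination of E₁ = a₁b₁ᵀ and E₂ = a₂b₂ᵀ: S₁ = −3·E₁ + E₂, S₂ = 3·E₁ − 3·E₂, S₃ = −3·E₂; reading off coefficients, c₁ = (-3, 3, 0) and c₂ = (1, -3, -3).
Hence T = (3, 1) ⊗ (1, -3) ⊗ (-3, 3, 0) + (1, -1) ⊗ (2, -3) ⊗ (1, -3, -3), so rank(T) ≤ 2.
These bounds meet, so rank(T) = 2.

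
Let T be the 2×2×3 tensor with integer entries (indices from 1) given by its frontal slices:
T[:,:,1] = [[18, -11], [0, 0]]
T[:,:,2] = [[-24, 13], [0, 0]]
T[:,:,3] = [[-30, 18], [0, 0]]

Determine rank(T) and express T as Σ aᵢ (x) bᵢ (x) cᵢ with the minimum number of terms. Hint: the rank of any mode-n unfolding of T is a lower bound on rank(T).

rank(T) = 2

Lower bound: the mode-2 unfolding of T (rows indexed by j, columns by (i,k) = (1,1), (1,2), (1,3), (2,1), (2,2), (2,3)) is [[18, -24, -30, 0, 0, 0], [-11, 13, 18, 0, 0, 0]].
There the 2×2 minor on rows j ∈ {1, 2}, columns (i,k) ∈ {(1,1), (1,2)} is det [[18, -24], [-11, 13]] = -30 ≠ 0, so this unfolding has rank ≥ 2; CP rank is at least every unfolding rank, so rank(T) ≥ 2. (Flattening ranks never certify an upper bound on CP rank; for that we must actually write T with 2 rank-1 terms.)
Upper bound — finding two terms. Every mode-1 slice of T is a multiple of one matrix: T[i,:,:] = a[i]·M with a = [1, 0] and M = [[18, -24, -30], [-11, 13, 18]] (rows indexed by j, columns by k). So it suffices to write M as a sum of two rank-1 matrices.
Splitting M by its rows (j = 1, 2), M = [1, 0][18, -24, -30]ᵀ + [0, 1][-11, 13, 18]ᵀ.
Hence T = [1, 0] (x) [1, 0] (x) [18, -24, -30] + [1, 0] (x) [0, 1] (x) [-11, 13, 18], so rank(T) ≤ 2.
These bounds meet, so rank(T) = 2.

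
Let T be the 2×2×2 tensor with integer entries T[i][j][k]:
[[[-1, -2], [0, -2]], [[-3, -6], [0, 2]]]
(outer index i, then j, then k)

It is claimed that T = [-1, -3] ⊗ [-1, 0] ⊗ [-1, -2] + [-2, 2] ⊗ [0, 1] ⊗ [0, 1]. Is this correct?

Reconstruct entrywise from the claimed factors. For example, T[1,1,0] = 0 and Σₗ aₗ[1]bₗ[1]cₗ[0] = (-3)·(0)·(-1) + (2)·(1)·(0) = 0; checking all 8 entries, every one matches. The claim holds.

Yes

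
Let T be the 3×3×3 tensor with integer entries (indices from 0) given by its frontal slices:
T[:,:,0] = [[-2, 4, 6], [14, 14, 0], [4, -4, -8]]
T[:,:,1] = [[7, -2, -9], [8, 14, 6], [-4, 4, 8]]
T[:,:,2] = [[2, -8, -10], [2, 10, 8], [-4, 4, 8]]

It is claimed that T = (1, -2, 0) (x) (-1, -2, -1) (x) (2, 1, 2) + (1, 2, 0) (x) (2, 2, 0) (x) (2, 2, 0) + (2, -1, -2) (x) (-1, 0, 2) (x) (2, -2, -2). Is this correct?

Reconstruct entry (0,1,0) from the claimed factors: Σₗ aₗ[0]bₗ[1]cₗ[0] = (1)·(-2)·(2) + (1)·(2)·(2) + (2)·(0)·(2) = 0, but T[0,1,0] = 4. The claim is false.

No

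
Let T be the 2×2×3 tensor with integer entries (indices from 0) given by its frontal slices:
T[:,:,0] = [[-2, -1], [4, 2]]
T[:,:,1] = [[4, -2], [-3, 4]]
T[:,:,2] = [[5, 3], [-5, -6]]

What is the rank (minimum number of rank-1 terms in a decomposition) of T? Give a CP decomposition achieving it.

rank(T) = 3

Lower bound: the mode-3 unfolding of T (rows indexed by k, columns by (i,j) = (0,0), (0,1), (1,0), (1,1)) is [[-2, -1, 4, 2], [4, -2, -3, 4], [5, 3, -5, -6]].
There the 3×3 minor on rows k ∈ {0, 1, 2}, columns (i,j) ∈ {(0,0), (0,1), (1,0)} is det [[-2, -1, 4], [4, -2, -3], [5, 3, -5]] = 45 ≠ 0, so this unfolding has rank ≥ 3; CP rank is at least every unfolding rank, so rank(T) ≥ 3. (Unfolding ranks only ever bound the CP rank from below — rank(T) can be strictly larger than all of them — so the matching upper bound has to come from an explicit 3-term decomposition.)
Upper bound: T is a sum of 3 rank-1 terms, T = (1, -2) (x) (1, -1) (x) (0, 2, -1) + (1, -2) (x) (2, 1) (x) (-1, 0, 2) + (2, 1) (x) (1, 0) (x) (0, 1, 1) (written with every a and b primitive with positive leading entry and the scale carried by c; CP decompositions are not unique, and this one is verified by expanding entrywise), so rank(T) ≤ 3.
These bounds meet, so rank(T) = 3.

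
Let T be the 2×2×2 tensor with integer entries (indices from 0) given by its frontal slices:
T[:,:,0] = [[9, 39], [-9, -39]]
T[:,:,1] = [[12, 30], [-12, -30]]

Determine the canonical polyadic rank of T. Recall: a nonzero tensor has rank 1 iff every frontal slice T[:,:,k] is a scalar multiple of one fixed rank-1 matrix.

2

Lower bound: the mode-2 unfolding of T (rows indexed by j, columns by (i,k) = (0,0), (0,1), (1,0), (1,1)) is [[9, 12, -9, -12], [39, 30, -39, -30]].
There the 2×2 minor on rows j ∈ {0, 1}, columns (i,k) ∈ {(0,0), (0,1)} is det [[9, 12], [39, 30]] = -198 ≠ 0, so this unfolding has rank ≥ 2; CP rank is at least every unfolding rank, so rank(T) ≥ 2. (Unfolding ranks only ever bound the CP rank from below — rank(T) can be strictly larger than all of them — so the matching upper bound has to come from an explicit 2-term decomposition.)
Upper bound — finding two terms. Every mode-1 slice of T is a multiple of one matrix: T[i,:,:] = a[i]·M with a = [1, -1] and M = [[9, 12], [39, 30]] (rows indexed by j, columns by k). So it suffices to write M as a sum of two rank-1 matrices.
Splitting M by its rows (j = 0, 1), M = [1, 0][9, 12]ᵀ + [0, 1][39, 30]ᵀ.
Hence T = [1, -1] (x) [1, 0] (x) [9, 12] + [1, -1] (x) [0, 1] (x) [39, 30], so rank(T) ≤ 2.
These bounds meet, so rank(T) = 2.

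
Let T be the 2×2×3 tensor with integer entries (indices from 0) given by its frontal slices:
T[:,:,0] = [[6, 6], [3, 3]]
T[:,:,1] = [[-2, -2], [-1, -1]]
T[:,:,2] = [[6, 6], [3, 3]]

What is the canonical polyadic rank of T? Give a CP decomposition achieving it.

rank(T) = 1

Lower bound: T ≠ 0 (e.g. T[0,0,0] = 6), so rank(T) ≥ 1.
Upper bound: if T = a ⊗ b ⊗ c then every fibre of T is a multiple of the corresponding factor, so read the factors off the fibres through the nonzero entry T[0,0,0] = 6.
The mode-1 fibre T[:,0,0] = [6, 3] gives a = [2, 1] (primitive direction); the mode-2 fibre T[0,:,0] = [6, 6] gives b = [1, 1]; then c[k] = T[0,0,k] / (a[0]·b[0]) = [6, -2, 6] / 2 = [3, -1, 3].
Expanding [2, 1] ⊗ [1, 1] ⊗ [3, -1, 3] reproduces all 12 entries of T, so T = [2, 1] ⊗ [1, 1] ⊗ [3, -1, 3] and rank(T) ≤ 1.
These bounds meet, so rank(T) = 1.
Check entry T[1,0,0] = 3: (1)·(1)·(3) = 3.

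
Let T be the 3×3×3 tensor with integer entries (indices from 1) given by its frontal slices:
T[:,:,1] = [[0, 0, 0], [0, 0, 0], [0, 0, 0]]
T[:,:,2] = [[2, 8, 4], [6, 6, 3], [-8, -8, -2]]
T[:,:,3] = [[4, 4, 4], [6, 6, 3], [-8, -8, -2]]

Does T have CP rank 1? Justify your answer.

The mode-1 unfolding of T (rows indexed by i, columns by (j,k) = (1,1), (1,2), (1,3), (2,1), (2,2), (2,3), (3,1), (3,2), (3,3)) is [[0, 2, 4, 0, 8, 4, 0, 4, 4], [0, 6, 6, 0, 6, 6, 0, 3, 3], [0, -8, -8, 0, -8, -8, 0, -2, -2]].
There the 3×3 minor on rows i ∈ {1, 2, 3}, columns (j,k) ∈ {(1,2), (1,3), (3,2)} is det [[2, 4, 4], [6, 6, 3], [-8, -8, -2]] = -24 ≠ 0, so this unfolding has rank ≥ 3; CP rank is at least every unfolding rank, so rank(T) ≥ 3.
In particular rank(T) ≥ 3 > 1, so T is not rank-1.

No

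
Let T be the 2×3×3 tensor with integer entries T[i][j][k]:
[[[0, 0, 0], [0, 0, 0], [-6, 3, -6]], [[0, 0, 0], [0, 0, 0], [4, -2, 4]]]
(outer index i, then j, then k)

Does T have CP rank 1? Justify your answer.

If T = a ⊗ b ⊗ c then every fibre of T is a multiple of the corresponding factor, so read the factors off the fibres through the nonzero entry T[0,2,0] = -6.
The mode-1 fibre T[:,2,0] = [-6, 4] gives a = [3, -2] (primitive direction); the mode-2 fibre T[0,:,0] = [0, 0, -6] gives b = [0, 0, 1]; then c[k] = T[0,2,k] / (a[0]·b[2]) = [-6, 3, -6] / 3 = [-2, 1, -2].
Expanding [3, -2] ⊗ [0, 0, 1] ⊗ [-2, 1, -2] reproduces all 18 entries of T, so T = [3, -2] ⊗ [0, 0, 1] ⊗ [-2, 1, -2] and rank(T) ≤ 1.
Equivalently every frontal slice T[:,:,k] is c[k] times the rank-1 matrix [3, -2] ⊗ [0, 0, 1]. So T has rank 1 (it is nonzero).

Yes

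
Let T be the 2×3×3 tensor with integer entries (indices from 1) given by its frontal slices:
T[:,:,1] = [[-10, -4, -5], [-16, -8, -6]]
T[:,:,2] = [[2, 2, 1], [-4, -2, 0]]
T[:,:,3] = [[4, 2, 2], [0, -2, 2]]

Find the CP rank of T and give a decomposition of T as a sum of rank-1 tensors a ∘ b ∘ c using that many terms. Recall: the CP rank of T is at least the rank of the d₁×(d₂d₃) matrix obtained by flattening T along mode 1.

Lower bound: in the mode-3 unfolding of T (rows indexed by k, columns by (i,j)) the 3×3 minor on rows k ∈ {1, 2, 3}, columns (i,j) ∈ {(1,1), (1,2), (2,1)} is det [[-10, -4, -16], [2, 2, -4], [4, 2, 0]] = 48 ≠ 0, so that unfolding has rank ≥ 3 and hence rank(T) ≥ 3 (CP rank is at least every unfolding rank, though it can be larger).
Upper bound: T is a sum of 3 rank-1 terms, T = [0, 1] ∘ [1, 1, 0] ∘ [-4, -4, -4] + [1, 1] ∘ [2, 1, 1] ∘ [-4, 2, 2] + [1, 2] ∘ [2, 0, 1] ∘ [-1, -1, 0] (written with every a and b primitive with positive leading entry and the scale carried by c; CP decompositions are not unique, and this one is verified by expanding entrywise), so rank(T) ≤ 3.
These bounds meet, so rank(T) = 3.

rank(T) = 3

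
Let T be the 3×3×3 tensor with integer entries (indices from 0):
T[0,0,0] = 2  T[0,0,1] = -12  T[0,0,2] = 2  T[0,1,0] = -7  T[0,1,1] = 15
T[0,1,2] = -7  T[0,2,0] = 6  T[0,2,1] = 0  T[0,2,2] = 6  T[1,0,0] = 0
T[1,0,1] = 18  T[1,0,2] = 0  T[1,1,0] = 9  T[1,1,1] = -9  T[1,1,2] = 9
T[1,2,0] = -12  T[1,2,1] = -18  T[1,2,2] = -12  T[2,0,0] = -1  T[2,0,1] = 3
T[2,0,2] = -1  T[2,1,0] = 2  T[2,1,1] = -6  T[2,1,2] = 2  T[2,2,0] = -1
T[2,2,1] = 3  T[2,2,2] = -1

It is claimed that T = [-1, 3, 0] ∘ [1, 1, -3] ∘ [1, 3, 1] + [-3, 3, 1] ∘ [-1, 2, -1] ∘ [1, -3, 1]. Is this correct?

Yes

Reconstruct entrywise from the claimed factors. For example, T[0,1,2] = -7 and Σₗ aₗ[0]bₗ[1]cₗ[2] = (-1)·(1)·(1) + (-3)·(2)·(1) = -7; checking all 27 entries, every one matches. The claim holds.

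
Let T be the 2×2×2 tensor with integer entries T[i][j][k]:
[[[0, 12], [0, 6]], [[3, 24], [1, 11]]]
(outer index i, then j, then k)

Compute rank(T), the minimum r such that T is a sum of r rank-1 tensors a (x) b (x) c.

Lower bound: the mode-2 unfolding of T (rows indexed by j, columns by (i,k) = (0,0), (0,1), (1,0), (1,1)) is [[0, 12, 3, 24], [0, 6, 1, 11]].
There the 2×2 minor on rows j ∈ {0, 1}, columns (i,k) ∈ {(0,1), (1,0)} is det [[12, 3], [6, 1]] = -6 ≠ 0, so this unfolding has rank ≥ 2; CP rank is at least every unfolding rank, so rank(T) ≥ 2. (This is only a lower bound: in general the CP rank may exceed every unfolding rank, so we still need to exhibit 2 rank-1 terms summing to T.)
Upper bound — finding two terms. Write S_k = T[:,:,k] for the frontal slices: S₀ = [[0, 0], [3, 1]], S₁ = [[12, 6], [24, 11]].
If T = a₁ (x) b₁ (x) c₁ + a₂ (x) b₂ (x) c₂ then each S_k = c₁[k]·a₁b₁ᵀ + c₂[k]·a₂b₂ᵀ. S₀ and S₁ are linearly independent, so a₁b₁ᵀ and a₂b₂ᵀ must span the same plane of matrices: they are the rank-1 matrices of the form x·S₀ + y·S₁.
det(x·S₀ + y·S₁) is −6·xy − 12·y² = (-6)·(x + 2·y)(y), vanishing at (x:y) = (2:-1) and (1:0).
M₁ = 2·S₀ − S₁ = [[-12, -6], [-18, -9]] = (-3)·(2, 3)(2, 1)ᵀ and M₂ = S₀ = [[0, 0], [3, 1]] = (0, 1)(3, 1)ᵀ, so take a₁ = (2, 3), b₁ = (2, 1), a₂ = (0, 1), b₂ = (3, 1).
Each slice is an integer combination of E₁ = a₁b₁ᵀ and E₂ = a₂b₂ᵀ: S₀ = E₂, S₁ = 3·E₁ + 2·E₂; reading off coefficients, c₁ = (0, 3) and c₂ = (1, 2).
Hence T = (2, 3) (x) (2, 1) (x) (0, 3) + (0, 1) (x) (3, 1) (x) (1, 2), so rank(T) ≤ 2.
These bounds meet, so rank(T) = 2.

2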